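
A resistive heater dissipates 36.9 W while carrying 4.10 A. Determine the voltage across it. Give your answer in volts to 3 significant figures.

9.00 V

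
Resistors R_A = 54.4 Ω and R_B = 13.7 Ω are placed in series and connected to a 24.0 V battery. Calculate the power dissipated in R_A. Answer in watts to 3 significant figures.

6.76 W

The current is common to all series resistors; compute it, then apply P = I²R for the target.
R_total = 54.4 + 13.7 = 68.10 Ω
I = V / R_total = 24.0 / 68.10 = 0.3524 A
P_R_A = I² × R_A = (0.3524)² × 54.4 = 6.757 W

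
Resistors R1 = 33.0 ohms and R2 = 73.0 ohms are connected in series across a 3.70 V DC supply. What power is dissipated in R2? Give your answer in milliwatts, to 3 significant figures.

Since the resistors are in series they all carry the loop current I = V/R_total; the power in any one is I²R.
R_total = 33.0 + 73.0 = 106.0 Ω
I = V / R_total = 3.70 / 106.0 = 0.03491 A
P_R2 = I² × R2 = (0.03491)² × 73.0 = 0.08894 W

88.9 mW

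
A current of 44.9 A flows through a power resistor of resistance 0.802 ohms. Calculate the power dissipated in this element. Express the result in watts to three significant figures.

Knowing I and R, the power is just I²R — no need to find V first.
P = (44.90 A)² × 0.802 Ω = 1617 W

1620 W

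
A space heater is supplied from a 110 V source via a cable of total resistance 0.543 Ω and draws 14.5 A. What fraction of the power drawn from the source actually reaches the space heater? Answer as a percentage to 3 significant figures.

92.8 %

The cable carries the full 14.5 A.
P_line = I² R_line = (14.50)² × 0.543 = 114.2 W
P_source = V I = 110 × 14.50 = 1595 W; P_load = 1481 W
η = P_load / P_source = 1481 / 1595 = 0.9284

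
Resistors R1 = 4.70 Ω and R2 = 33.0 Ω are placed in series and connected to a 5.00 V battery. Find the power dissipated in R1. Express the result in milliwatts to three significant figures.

In a series string the same current flows through every resistor — find that current, then P = I²R for the one we want.
R_total = 4.70 + 33.0 = 37.70 Ω
I = V / R_total = 5.00 / 37.70 = 0.1326 A
P_R1 = I² × R1 = (0.1326)² × 4.70 = 0.08267 W

82.7 mW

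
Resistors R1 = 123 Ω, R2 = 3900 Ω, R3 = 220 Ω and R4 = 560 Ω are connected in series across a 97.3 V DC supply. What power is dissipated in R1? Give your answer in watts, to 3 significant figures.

0.0505 W

Series elements share the same current, so find I first, then use P = I²R.
R_total = 123 + 3900 + 220 + 560 = 4803 Ω
I = V / R_total = 97.3 / 4803 = 0.02026 A
P_R1 = I² × R1 = (0.02026)² × 123 = 0.05048 W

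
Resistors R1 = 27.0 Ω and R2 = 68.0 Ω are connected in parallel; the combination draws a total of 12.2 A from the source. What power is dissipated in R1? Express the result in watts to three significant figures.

Only the total current is stated, so first find the parallel equivalent to get the voltage across the combination.
1/R_eq = 1/27.0 + 1/68.0 ⇒ R_eq = 19.33 Ω
V = I_total × R_eq = 12.20 × 19.33 = 235.8 V
P_R1 = V² / R1 = (235.8)² / 27.0 = 2059 W

2060 W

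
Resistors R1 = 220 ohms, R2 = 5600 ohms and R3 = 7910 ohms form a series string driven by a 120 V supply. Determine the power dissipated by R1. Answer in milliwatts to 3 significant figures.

The current is common to all series resistors; compute it, then apply P = I²R for the target.
R_total = 220 + 5600 + 7910 = 13730 Ω
I = V / R_total = 120 / 13730 = 0.008740 A
P_R1 = I² × R1 = (0.008740)² × 220 = 0.01681 W

16.8 mW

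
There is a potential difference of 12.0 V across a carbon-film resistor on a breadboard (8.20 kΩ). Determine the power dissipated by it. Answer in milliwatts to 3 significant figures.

17.6 mW

With V across and R both known, P = V²/R gives the dissipation directly.
P = (12.0 V)² / 8200 Ω = 0.01756 W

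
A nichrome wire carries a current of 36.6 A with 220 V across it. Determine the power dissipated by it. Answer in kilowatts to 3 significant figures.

With V and I both given, power follows immediately from P = V I.
P = 220 V × 36.60 A = 8052 W

8.05 kW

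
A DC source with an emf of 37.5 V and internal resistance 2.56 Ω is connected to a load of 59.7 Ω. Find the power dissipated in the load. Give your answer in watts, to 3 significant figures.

21.7 W

Find the circuit current first, then P = I²R for the load (series elements share I).
I = ε / (r + R) = 37.5 / (2.56 + 59.7) = 0.6023 A
P_load = I² R = (0.6023)² × 59.7 = 21.66 W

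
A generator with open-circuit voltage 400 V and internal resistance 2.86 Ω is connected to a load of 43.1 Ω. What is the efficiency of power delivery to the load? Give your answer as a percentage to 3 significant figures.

η = P_load/(P_load+P_int) = I²R/(I²R+I²r) = R/(R+r) — the I² cancels for series elements.
η = R / (R + r) = 43.1 / (43.1 + 2.86) = 0.9378

93.8 %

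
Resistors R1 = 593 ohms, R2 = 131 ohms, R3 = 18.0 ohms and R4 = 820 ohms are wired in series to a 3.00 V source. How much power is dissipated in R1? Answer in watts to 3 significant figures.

Series elements share the same current, so find I first, then use P = I²R.
R_total = 593 + 131 + 18.0 + 820 = 1562 Ω
I = V / R_total = 3.00 / 1562 = 0.001921 A
P_R1 = I² × R1 = (0.001921)² × 593 = 0.002187 W

0.00219 W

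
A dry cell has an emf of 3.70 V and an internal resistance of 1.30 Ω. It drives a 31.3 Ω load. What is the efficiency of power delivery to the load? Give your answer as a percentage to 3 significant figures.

96.0 %

The source delivers εI, of which I²R reaches the load and I²r is lost; since I is common, η = R/(R+r).
η = R / (R + r) = 31.3 / (31.3 + 1.30) = 0.9601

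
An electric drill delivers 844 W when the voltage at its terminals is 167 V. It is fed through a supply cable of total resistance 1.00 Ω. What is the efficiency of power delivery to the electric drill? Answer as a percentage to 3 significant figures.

97.1 %

I = P / V = 844 / 167 = 5.054 A through the supply cable.
P_line = I² R_line = (5.054)² × 1.00 = 25.54 W
P_source = P_load + P_line = 844.0 + 25.54 = 869.5 W
η = P_load / P_source = 844.0 / 869.5 = 0.9706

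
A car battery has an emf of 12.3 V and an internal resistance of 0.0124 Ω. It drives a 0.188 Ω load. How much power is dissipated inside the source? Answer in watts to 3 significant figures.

The internal resistance carries the same current as the load; P_int = I²r.
I = ε / (r + R) = 12.3 / (0.0124 + 0.188) = 61.38 A
P_int = I² r = (61.38)² × 0.0124 = 46.71 W

46.7 W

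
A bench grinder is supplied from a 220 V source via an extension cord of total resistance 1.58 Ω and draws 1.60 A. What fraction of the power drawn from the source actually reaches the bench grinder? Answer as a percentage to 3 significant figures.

The extension cord carries the full 1.60 A.
P_line = I² R_line = (1.600)² × 1.58 = 4.045 W
P_source = V I = 220 × 1.600 = 352.0 W; P_load = 348.0 W
η = P_load / P_source = 348.0 / 352.0 = 0.9885

98.9 %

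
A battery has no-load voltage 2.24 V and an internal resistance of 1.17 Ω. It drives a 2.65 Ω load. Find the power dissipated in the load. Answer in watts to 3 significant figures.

Find the circuit current first, then P = I²R for the load (series elements share I).
I = ε / (r + R) = 2.24 / (1.17 + 2.65) = 0.5864 A
P_load = I² R = (0.5864)² × 2.65 = 0.9112 W

0.911 W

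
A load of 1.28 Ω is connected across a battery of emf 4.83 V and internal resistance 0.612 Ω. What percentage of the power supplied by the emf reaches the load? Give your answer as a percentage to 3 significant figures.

Both r and R carry the same current, so the power split is just the resistance split: η = R/(R+r).
η = R / (R + r) = 1.28 / (1.28 + 0.612) = 0.6765

67.7 %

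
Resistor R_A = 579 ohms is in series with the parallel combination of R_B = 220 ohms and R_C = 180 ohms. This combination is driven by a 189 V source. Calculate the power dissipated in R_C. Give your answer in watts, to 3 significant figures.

First combine the parallel branches into one equivalent R_p, then R_A + R_p is a series pair.
R_p = (220×180)/(220+180) = 99.00 Ω
R_total = 579 + 99.00 = 678.0 Ω
I = V / R_total = 189 / 678.0 = 0.2788 A
Voltage across the parallel pair: V_p = I × R_p = 0.2788 × 99.00 = 27.60 V
R_C sees V_p directly, so P = V_p² / R_C.
P_R_C = (27.60)² / 180 = 4.231 W

4.23 W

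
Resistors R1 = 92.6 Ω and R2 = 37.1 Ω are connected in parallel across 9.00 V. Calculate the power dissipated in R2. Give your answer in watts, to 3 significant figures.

2.18 W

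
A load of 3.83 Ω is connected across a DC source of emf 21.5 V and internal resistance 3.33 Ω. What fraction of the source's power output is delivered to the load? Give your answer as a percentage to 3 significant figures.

53.5 %

Both r and R carry the same current, so the power split is just the resistance split: η = R/(R+r).
η = R / (R + r) = 3.83 / (3.83 + 3.33) = 0.5349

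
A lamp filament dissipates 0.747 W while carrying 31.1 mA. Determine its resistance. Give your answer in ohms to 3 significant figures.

Rearranging the power relation for the two known quantities gives R = P / I².
R = 0.747 / (0.03110)² = 772.3 Ω

772 Ω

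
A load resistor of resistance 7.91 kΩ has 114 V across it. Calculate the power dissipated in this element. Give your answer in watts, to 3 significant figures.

1.64 W

We know the drop across the element and its resistance — P = V²/R, one step.
P = (114 V)² / 7910 Ω = 1.643 W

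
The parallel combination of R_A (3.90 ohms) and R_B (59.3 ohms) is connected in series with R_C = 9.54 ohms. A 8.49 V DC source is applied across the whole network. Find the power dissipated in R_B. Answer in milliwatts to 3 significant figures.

Collapse the R_A‖R_B pair into one equivalent R_p; then R_p and R_C form a series string.
R_p = (3.90×59.3)/(3.90+59.3) = 3.659 Ω
R_total = R_p + 9.54 = 3.659 + 9.54 = 13.20 Ω
I = V / R_total = 8.49 / 13.20 = 0.6432 A
Voltage across the parallel pair: V_p = I × R_p = 0.6432 × 3.659 = 2.354 V
R_B sits across V_p; its power is V_p²/R.
P_R_B = (2.354)² / 59.3 = 0.09342 W

93.4 mW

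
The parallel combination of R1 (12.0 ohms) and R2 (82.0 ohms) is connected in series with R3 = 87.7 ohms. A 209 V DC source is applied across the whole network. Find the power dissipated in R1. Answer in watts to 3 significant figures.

Collapse the R1‖R2 pair into one equivalent R_p; then R_p and R3 form a series string.
R_p = (12.0×82.0)/(12.0+82.0) = 10.47 Ω
R_total = R_p + 87.7 = 10.47 + 87.7 = 98.17 Ω
I = V / R_total = 209 / 98.17 = 2.129 A
Voltage across the parallel pair: V_p = I × R_p = 2.129 × 10.47 = 22.29 V
Use P = V²/R for R1 with V = V_p.
P_R1 = (22.29)² / 12.0 = 41.39 W

41.4 W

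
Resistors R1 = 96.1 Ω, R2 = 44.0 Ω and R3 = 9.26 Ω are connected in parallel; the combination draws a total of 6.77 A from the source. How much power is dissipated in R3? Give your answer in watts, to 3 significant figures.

249 W

Only the total current is stated, so first find the parallel equivalent to get the voltage across the combination.
1/R_eq = 1/96.1 + 1/44.0 + 1/9.26 ⇒ R_eq = 7.086 Ω
V = I_total × R_eq = 6.770 × 7.086 = 47.97 V
P_R3 = V² / R3 = (47.97)² / 9.26 = 248.5 W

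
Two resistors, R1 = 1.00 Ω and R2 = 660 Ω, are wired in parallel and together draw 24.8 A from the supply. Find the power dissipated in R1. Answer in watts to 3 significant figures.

613 W

Only the total current is stated, so first find the parallel equivalent to get the voltage across the combination.
1/R_eq = 1/1.00 + 1/660 ⇒ R_eq = 0.9985 Ω
V = I_total × R_eq = 24.80 × 0.9985 = 24.76 V
P_R1 = V² / R1 = (24.76)² / 1.00 = 613.2 W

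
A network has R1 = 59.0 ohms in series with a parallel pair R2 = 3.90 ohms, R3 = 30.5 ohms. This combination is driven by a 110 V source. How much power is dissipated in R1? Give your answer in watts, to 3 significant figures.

183 W

First combine the parallel branches into one equivalent R_p, then R1 + R_p is a series pair.
R_p = (3.90×30.5)/(3.90+30.5) = 3.458 Ω
R_total = 59.0 + 3.458 = 62.46 Ω
I = V / R_total = 110 / 62.46 = 1.761 A
R1 carries the full series current, so P = I²R.
P_R1 = (1.761)² × 59.0 = 183.0 W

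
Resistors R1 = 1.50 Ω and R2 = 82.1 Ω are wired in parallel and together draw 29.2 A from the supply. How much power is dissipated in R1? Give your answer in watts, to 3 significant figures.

The branches share the same voltage, but only the total current is given — find V from the equivalent resistance first.
1/R_eq = 1/1.50 + 1/82.1 ⇒ R_eq = 1.473 Ω
V = I_total × R_eq = 29.20 × 1.473 = 43.01 V
P_R1 = V² / R1 = (43.01)² / 1.50 = 1233 W

1230 W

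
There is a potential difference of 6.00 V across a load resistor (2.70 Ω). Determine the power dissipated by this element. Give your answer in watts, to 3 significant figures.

13.3 W

V and R are stated; P = V²/R avoids computing the current.
P = (6.00 V)² / 2.70 Ω = 13.33 W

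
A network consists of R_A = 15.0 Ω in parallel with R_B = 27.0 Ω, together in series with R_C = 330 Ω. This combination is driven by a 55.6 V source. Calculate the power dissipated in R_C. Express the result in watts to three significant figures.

8.84 W

First find R_p for the parallel pair, then treat R_p + R_C as a series loop.
R_p = (15.0×27.0)/(15.0+27.0) = 9.643 Ω
R_total = R_p + 330 = 9.643 + 330 = 339.6 Ω
I = V / R_total = 55.6 / 339.6 = 0.1637 A
R_C carries the full series current, so P = I²R.
P_R_C = (0.1637)² × 330 = 8.843 W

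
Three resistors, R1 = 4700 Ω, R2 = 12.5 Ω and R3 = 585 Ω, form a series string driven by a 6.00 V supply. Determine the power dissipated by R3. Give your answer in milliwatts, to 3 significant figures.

Series elements share the same current, so find I first, then use P = I²R.
R_total = 4700 + 12.5 + 585 = 5298 Ω
I = V / R_total = 6.00 / 5298 = 0.001133 A
P_R3 = I² × R3 = (0.001133)² × 585 = 0.0007504 W

0.750 mW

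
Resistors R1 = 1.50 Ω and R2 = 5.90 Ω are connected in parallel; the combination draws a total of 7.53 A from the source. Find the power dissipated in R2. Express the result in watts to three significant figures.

13.7 W

We need the common branch voltage; get it from I_total × R_eq, then P = V²/R for the branch.
1/R_eq = 1/1.50 + 1/5.90 ⇒ R_eq = 1.196 Ω
V = I_total × R_eq = 7.530 × 1.196 = 9.005 V
P_R2 = V² / R2 = (9.005)² / 5.90 = 13.75 W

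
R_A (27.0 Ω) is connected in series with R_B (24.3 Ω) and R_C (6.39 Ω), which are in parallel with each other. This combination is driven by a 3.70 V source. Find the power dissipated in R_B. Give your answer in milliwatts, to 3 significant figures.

14.0 mW

Reduce the parallel pair to R_p first; the network is then a simple series string.
R_p = (24.3×6.39)/(24.3+6.39) = 5.060 Ω
R_total = 27.0 + 5.060 = 32.06 Ω
I = V / R_total = 3.70 / 32.06 = 0.1154 A
Voltage across the parallel pair: V_p = I × R_p = 0.1154 × 5.060 = 0.5839 V
R_B sees V_p directly, so P = V_p² / R_B.
P_R_B = (0.5839)² / 24.3 = 0.01403 W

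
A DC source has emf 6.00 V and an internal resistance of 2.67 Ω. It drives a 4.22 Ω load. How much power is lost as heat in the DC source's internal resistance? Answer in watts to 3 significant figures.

The internal resistance carries the same current as the load; P_int = I²r.
I = ε / (r + R) = 6.00 / (2.67 + 4.22) = 0.8708 A
P_int = I² r = (0.8708)² × 2.67 = 2.025 W

2.02 W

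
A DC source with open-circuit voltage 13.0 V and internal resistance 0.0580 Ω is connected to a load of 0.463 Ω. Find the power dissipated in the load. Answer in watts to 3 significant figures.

288 W

With r and R in series, I = ε/(r+R); the load dissipates I²R.
I = ε / (r + R) = 13.0 / (0.0580 + 0.463) = 24.95 A
P_load = I² R = (24.95)² × 0.463 = 288.3 W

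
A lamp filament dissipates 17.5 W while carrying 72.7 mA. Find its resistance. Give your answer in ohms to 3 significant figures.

The two known quantities fix the third via R = P / I².
R = 17.5 / (0.07270)² = 3311 Ω

3310 Ω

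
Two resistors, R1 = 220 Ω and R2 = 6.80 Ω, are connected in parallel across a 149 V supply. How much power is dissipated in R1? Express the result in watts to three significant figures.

Every branch has 149 V across it, so for R1 the power is simply V²/R.
P_R1 = V² / R1 = (149)² / 220 Ω = 100.9 W

101 W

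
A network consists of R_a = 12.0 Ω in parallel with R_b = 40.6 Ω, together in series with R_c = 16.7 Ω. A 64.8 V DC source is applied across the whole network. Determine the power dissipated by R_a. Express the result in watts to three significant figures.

44.5 W

Reduce the parallel combination to a single R_p; the circuit then becomes R_p in series with the remaining resistor.
R_p = (12.0×40.6)/(12.0+40.6) = 9.262 Ω
R_total = R_p + 16.7 = 9.262 + 16.7 = 25.96 Ω
I = V / R_total = 64.8 / 25.96 = 2.496 A
Voltage across the parallel pair: V_p = I × R_p = 2.496 × 9.262 = 23.12 V
R_a has V_p across it, so P = V_p²/R_a.
P_R_a = (23.12)² / 12.0 = 44.54 W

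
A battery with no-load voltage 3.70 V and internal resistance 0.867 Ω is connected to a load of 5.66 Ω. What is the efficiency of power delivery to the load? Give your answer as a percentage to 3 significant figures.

86.7 %

Both r and R carry the same current, so the power split is just the resistance split: η = R/(R+r).
η = R / (R + r) = 5.66 / (5.66 + 0.867) = 0.8672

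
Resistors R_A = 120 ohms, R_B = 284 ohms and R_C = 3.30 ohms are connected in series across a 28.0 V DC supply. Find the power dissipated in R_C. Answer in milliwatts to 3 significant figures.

Every series element carries the same I. Get I from the total resistance, then P = I² × R_C.
R_total = 120 + 284 + 3.30 = 407.3 Ω
I = V / R_total = 28.0 / 407.3 = 0.06875 A
P_R_C = I² × R_C = (0.06875)² × 3.30 = 0.01560 W

15.6 mW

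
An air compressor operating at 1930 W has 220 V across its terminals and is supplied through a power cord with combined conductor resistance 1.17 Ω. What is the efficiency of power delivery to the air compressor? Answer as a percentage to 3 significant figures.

95.5 %

I = P / V = 1930 / 220 = 8.773 A through the power cord.
P_line = I² R_line = (8.773)² × 1.17 = 90.04 W
P_source = P_load + P_line = 1930 + 90.04 = 2020 W
η = P_load / P_source = 1930 / 2020 = 0.9554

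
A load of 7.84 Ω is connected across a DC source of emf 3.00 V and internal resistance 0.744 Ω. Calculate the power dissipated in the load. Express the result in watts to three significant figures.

0.958 W

Find the circuit current first, then P = I²R for the load (series elements share I).
I = ε / (r + R) = 3.00 / (0.744 + 7.84) = 0.3495 A
P_load = I² R = (0.3495)² × 7.84 = 0.9576 W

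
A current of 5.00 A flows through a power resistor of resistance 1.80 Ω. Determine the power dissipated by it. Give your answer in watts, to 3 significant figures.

45.0 W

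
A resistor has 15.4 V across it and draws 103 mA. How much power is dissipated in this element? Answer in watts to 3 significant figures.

1.59 W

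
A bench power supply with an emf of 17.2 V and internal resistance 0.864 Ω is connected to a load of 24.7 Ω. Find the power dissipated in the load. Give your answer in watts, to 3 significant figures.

Find the circuit current first, then P = I²R for the load (series elements share I).
I = ε / (r + R) = 17.2 / (0.864 + 24.7) = 0.6728 A
P_load = I² R = (0.6728)² × 24.7 = 11.18 W

11.2 W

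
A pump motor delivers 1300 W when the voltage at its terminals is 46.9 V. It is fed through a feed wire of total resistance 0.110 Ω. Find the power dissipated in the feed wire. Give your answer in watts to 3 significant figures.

The feed wire and load are in series, so the same current flows in both; the loss is I²R_line.
I = P / V = 1300 / 46.9 = 27.72 A through the feed wire.
P_line = I² R_line = (27.72)² × 0.110 = 84.51 W

84.5 W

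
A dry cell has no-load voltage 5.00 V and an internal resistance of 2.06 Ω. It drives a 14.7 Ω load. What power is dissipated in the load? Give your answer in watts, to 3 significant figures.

1.31 W

With r and R in series, I = ε/(r+R); the load dissipates I²R.
I = ε / (r + R) = 5.00 / (2.06 + 14.7) = 0.2983 A
P_load = I² R = (0.2983)² × 14.7 = 1.308 W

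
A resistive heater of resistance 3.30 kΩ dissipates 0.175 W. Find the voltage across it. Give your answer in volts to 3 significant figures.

Rearranging the power relation for the two known quantities gives V = √(P R).
V = √(0.175 × 3300) = 24.03 V

24.0 V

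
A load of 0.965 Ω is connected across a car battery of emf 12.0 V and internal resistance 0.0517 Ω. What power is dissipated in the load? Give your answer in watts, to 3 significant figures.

134 W

Load and internal resistance form a series loop — compute the loop current, then the load power via I²R.
I = ε / (r + R) = 12.0 / (0.0517 + 0.965) = 11.80 A
P_load = I² R = (11.80)² × 0.965 = 134.4 W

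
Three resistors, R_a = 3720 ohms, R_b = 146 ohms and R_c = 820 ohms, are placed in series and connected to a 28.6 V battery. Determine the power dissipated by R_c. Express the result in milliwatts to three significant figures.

30.5 mW

Series elements share the same current, so find I first, then use P = I²R.
R_total = 3720 + 146 + 820 = 4686 Ω
I = V / R_total = 28.6 / 4686 = 0.006103 A
P_R_c = I² × R_c = (0.006103)² × 820 = 0.03055 W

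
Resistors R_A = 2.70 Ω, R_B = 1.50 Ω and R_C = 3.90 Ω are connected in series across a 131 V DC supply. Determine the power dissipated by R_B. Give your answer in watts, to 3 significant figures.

392 W

Every series element carries the same I. Get I from the total resistance, then P = I² × R_B.
R_total = 2.70 + 1.50 + 3.90 = 8.100 Ω
I = V / R_total = 131 / 8.100 = 16.17 A
P_R_B = I² × R_B = (16.17)² × 1.50 = 392.3 W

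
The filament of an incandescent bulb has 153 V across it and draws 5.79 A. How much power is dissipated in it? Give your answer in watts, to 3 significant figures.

Both the voltage across and the current through the element are known, so P = V I applies directly.
P = 153 V × 5.790 A = 885.9 W

886 W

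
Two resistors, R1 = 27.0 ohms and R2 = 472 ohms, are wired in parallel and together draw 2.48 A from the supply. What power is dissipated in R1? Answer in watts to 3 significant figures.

149 W

Only the total current is stated, so first find the parallel equivalent to get the voltage across the combination.
1/R_eq = 1/27.0 + 1/472 ⇒ R_eq = 25.54 Ω
V = I_total × R_eq = 2.480 × 25.54 = 63.34 V
P_R1 = V² / R1 = (63.34)² / 27.0 = 148.6 W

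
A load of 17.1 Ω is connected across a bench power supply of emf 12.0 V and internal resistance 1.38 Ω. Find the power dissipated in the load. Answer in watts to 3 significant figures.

The internal resistance and the load are in series, so the same I flows through both; get I from ε/(r+R), then I²R for the load.
I = ε / (r + R) = 12.0 / (1.38 + 17.1) = 0.6494 A
P_load = I² R = (0.6494)² × 17.1 = 7.210 W

7.21 W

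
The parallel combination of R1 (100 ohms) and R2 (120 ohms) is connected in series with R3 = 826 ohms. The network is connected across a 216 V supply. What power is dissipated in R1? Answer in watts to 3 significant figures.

1.79 W

Reduce the parallel combination to a single R_p; the circuit then becomes R_p in series with the remaining resistor.
R_p = (100×120)/(100+120) = 54.55 Ω
R_total = R_p + 826 = 54.55 + 826 = 880.5 Ω
I = V / R_total = 216 / 880.5 = 0.2453 A
Voltage across the parallel pair: V_p = I × R_p = 0.2453 × 54.55 = 13.38 V
R1 has V_p across it, so P = V_p²/R1.
P_R1 = (13.38)² / 100 = 1.790 W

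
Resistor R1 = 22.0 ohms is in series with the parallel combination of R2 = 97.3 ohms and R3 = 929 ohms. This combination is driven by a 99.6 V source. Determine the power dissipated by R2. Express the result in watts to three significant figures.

Reduce the parallel pair to R_p first; the network is then a simple series string.
R_p = (97.3×929)/(97.3+929) = 88.08 Ω
R_total = 22.0 + 88.08 = 110.1 Ω
I = V / R_total = 99.6 / 110.1 = 0.9048 A
Voltage across the parallel pair: V_p = I × R_p = 0.9048 × 88.08 = 79.69 V
R2 is across V_p, so use P = V²/R for that branch.
P_R2 = (79.69)² / 97.3 = 65.27 W

65.3 W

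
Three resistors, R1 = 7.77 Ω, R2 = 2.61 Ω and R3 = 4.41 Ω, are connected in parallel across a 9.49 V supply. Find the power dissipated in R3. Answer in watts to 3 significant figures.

Every branch has 9.49 V across it, so for R3 the power is simply V²/R.
P_R3 = V² / R3 = (9.49)² / 4.41 Ω = 20.42 W

20.4 W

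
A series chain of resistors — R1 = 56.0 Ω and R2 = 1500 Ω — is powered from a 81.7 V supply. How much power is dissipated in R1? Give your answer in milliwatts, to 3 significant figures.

154 mW

The current is common to all series resistors; compute it, then apply P = I²R for the target.
R_total = 56.0 + 1500 = 1556 Ω
I = V / R_total = 81.7 / 1556 = 0.05251 A
P_R1 = I² × R1 = (0.05251)² × 56.0 = 0.1544 W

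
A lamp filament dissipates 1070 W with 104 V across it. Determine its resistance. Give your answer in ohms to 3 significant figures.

10.1 Ω

Inverting the appropriate power form: R = V² / P.
R = (104)² / 1070 = 10.11 Ω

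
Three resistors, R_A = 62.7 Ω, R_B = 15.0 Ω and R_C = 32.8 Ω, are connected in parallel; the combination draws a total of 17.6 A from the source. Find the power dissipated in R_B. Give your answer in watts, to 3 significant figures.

Parallel branches share V, not I — compute V via R_eq, then use V²/R for the target branch.
1/R_eq = 1/62.7 + 1/15.0 + 1/32.8 ⇒ R_eq = 8.841 Ω
V = I_total × R_eq = 17.60 × 8.841 = 155.6 V
P_R_B = V² / R_B = (155.6)² / 15.0 = 1614 W

1610 W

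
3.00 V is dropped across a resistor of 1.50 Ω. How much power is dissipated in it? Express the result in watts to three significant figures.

6.00 W

V and R are stated; P = V²/R avoids computing the current.
P = (3.00 V)² / 1.50 Ω = 6.000 W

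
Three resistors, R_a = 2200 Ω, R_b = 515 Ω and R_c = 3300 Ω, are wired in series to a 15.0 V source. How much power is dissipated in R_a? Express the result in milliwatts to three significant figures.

13.7 mW

The current is common to all series resistors; compute it, then apply P = I²R for the target.
R_total = 2200 + 515 + 3300 = 6015 Ω
I = V / R_total = 15.0 / 6015 = 0.002494 A
P_R_a = I² × R_a = (0.002494)² × 2200 = 0.01368 W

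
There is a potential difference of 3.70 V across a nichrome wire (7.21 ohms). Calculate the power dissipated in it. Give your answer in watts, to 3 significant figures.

V and R are stated; P = V²/R avoids computing the current.
P = (3.70 V)² / 7.21 Ω = 1.899 W

1.90 W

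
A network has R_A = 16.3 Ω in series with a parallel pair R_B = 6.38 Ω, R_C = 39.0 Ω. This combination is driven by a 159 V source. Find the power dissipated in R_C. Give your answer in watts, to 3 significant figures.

41.1 W

Reduce the parallel pair to R_p first; the network is then a simple series string.
R_p = (6.38×39.0)/(6.38+39.0) = 5.483 Ω
R_total = 16.3 + 5.483 = 21.78 Ω
I = V / R_total = 159 / 21.78 = 7.299 A
Voltage across the parallel pair: V_p = I × R_p = 7.299 × 5.483 = 40.02 V
With V_p across R_C, its power is V_p²/R_C.
P_R_C = (40.02)² / 39.0 = 41.07 W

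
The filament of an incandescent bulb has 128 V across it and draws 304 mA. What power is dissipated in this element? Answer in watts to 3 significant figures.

Both the voltage across and the current through the element are known, so P = V I applies directly.
P = 128 V × 0.3040 A = 38.91 W

38.9 W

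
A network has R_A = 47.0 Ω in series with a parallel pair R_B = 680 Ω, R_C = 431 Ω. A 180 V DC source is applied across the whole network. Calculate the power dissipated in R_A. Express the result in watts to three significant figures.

Replace R_B and R_C with their parallel equivalent so the circuit becomes R_A in series with R_p.
R_p = (680×431)/(680+431) = 263.8 Ω
R_total = 47.0 + 263.8 = 310.8 Ω
I = V / R_total = 180 / 310.8 = 0.5792 A
R_A is in the main series path, so its power is I²R_A.
P_R_A = (0.5792)² × 47.0 = 15.76 W

15.8 W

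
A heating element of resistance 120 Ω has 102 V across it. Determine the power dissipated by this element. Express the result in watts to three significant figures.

86.7 W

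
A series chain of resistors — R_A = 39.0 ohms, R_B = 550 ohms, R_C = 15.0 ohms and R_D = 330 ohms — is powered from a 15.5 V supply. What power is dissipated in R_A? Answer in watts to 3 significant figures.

0.0107 W

Since the resistors are in series they all carry the loop current I = V/R_total; the power in any one is I²R.
R_total = 39.0 + 550 + 15.0 + 330 = 934.0 Ω
I = V / R_total = 15.5 / 934.0 = 0.01660 A
P_R_A = I² × R_A = (0.01660)² × 39.0 = 0.01074 W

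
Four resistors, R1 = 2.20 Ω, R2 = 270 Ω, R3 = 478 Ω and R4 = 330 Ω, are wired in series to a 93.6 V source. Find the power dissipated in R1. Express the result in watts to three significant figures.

In a series string the same current flows through every resistor — find that current, then P = I²R for the one we want.
R_total = 2.20 + 270 + 478 + 330 = 1080 Ω
I = V / R_total = 93.6 / 1080 = 0.08665 A
P_R1 = I² × R1 = (0.08665)² × 2.20 = 0.01652 W

0.0165 W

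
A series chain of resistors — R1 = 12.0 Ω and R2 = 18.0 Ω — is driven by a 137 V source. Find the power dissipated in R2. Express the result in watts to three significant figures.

375 W

The current is common to all series resistors; compute it, then apply P = I²R for the target.
R_total = 12.0 + 18.0 = 30.00 Ω
I = V / R_total = 137 / 30.00 = 4.567 A
P_R2 = I² × R2 = (4.567)² × 18.0 = 375.4 W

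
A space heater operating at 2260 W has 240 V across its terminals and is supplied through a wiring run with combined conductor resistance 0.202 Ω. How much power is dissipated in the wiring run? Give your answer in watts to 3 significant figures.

The wiring run and load are in series, so the same current flows in both; the loss is I²R_line.
I = P / V = 2260 / 240 = 9.417 A through the wiring run.
P_line = I² R_line = (9.417)² × 0.202 = 17.91 W

17.9 W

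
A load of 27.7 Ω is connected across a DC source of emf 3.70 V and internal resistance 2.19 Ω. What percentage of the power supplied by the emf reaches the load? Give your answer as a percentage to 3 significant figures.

Both r and R carry the same current, so the power split is just the resistance split: η = R/(R+r).
η = R / (R + r) = 27.7 / (27.7 + 2.19) = 0.9267

92.7 %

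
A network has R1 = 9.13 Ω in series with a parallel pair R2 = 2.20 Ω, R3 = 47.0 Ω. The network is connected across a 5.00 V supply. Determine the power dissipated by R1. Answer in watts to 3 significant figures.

Collapse R2‖R3 to a single equivalent, reducing the network to two series elements.
R_p = (2.20×47.0)/(2.20+47.0) = 2.102 Ω
R_total = 9.13 + 2.102 = 11.23 Ω
I = V / R_total = 5.00 / 11.23 = 0.4452 A
R1 is in the main series path, so its power is I²R1.
P_R1 = (0.4452)² × 9.13 = 1.809 W

1.81 W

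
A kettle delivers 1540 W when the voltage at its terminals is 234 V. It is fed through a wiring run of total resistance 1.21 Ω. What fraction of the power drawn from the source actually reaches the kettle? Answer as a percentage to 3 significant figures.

96.7 %

I = P / V = 1540 / 234 = 6.581 A through the wiring run.
P_line = I² R_line = (6.581)² × 1.21 = 52.41 W
P_source = P_load + P_line = 1540 + 52.41 = 1592 W
η = P_load / P_source = 1540 / 1592 = 0.9671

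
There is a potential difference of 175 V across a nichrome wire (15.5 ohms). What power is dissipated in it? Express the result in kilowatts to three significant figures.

1.98 kW

V and R are stated; P = V²/R avoids computing the current.
P = (175 V)² / 15.5 Ω = 1976 W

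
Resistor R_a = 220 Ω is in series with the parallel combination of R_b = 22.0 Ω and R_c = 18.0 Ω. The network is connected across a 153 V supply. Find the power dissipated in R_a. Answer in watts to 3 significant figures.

Reduce the parallel pair to R_p first; the network is then a simple series string.
R_p = (22.0×18.0)/(22.0+18.0) = 9.900 Ω
R_total = 220 + 9.900 = 229.9 Ω
I = V / R_total = 153 / 229.9 = 0.6655 A
R_a carries the full series current, so P = I²R.
P_R_a = (0.6655)² × 220 = 97.44 W

97.4 W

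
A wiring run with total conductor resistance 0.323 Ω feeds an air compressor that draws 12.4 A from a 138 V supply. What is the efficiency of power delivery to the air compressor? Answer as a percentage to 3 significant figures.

97.1 %

The wiring run carries the full 12.4 A.
P_line = I² R_line = (12.40)² × 0.323 = 49.66 W
P_source = V I = 138 × 12.40 = 1711 W; P_load = 1662 W
η = P_load / P_source = 1662 / 1711 = 0.9710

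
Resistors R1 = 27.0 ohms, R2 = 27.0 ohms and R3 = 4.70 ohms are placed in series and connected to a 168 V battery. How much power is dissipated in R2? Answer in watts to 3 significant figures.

221 W

Every series element carries the same I. Get I from the total resistance, then P = I² × R2.
R_total = 27.0 + 27.0 + 4.70 = 58.70 Ω
I = V / R_total = 168 / 58.70 = 2.862 A
P_R2 = I² × R2 = (2.862)² × 27.0 = 221.2 W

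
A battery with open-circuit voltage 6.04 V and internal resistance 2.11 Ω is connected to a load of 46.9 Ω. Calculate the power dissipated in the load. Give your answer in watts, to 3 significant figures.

With r and R in series, I = ε/(r+R); the load dissipates I²R.
I = ε / (r + R) = 6.04 / (2.11 + 46.9) = 0.1232 A
P_load = I² R = (0.1232)² × 46.9 = 0.7123 W

0.712 W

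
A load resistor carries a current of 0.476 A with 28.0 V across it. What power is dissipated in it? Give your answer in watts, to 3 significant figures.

Both the voltage across and the current through the element are known, so P = V I applies directly.
P = 28.0 V × 0.4760 A = 13.33 W

13.3 W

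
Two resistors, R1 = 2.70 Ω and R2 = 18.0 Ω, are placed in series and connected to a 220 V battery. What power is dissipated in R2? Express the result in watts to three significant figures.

2030 W

Since the resistors are in series they all carry the loop current I = V/R_total; the power in any one is I²R.
R_total = 2.70 + 18.0 = 20.70 Ω
I = V / R_total = 220 / 20.70 = 10.63 A
P_R2 = I² × R2 = (10.63)² × 18.0 = 2033 W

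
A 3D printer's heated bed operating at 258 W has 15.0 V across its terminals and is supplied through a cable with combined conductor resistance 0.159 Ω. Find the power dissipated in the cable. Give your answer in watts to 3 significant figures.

The cable is a series resistance carrying the load current; its dissipation is I²R_line.
I = P / V = 258 / 15.0 = 17.20 A through the cable.
P_line = I² R_line = (17.20)² × 0.159 = 47.04 W

47.0 W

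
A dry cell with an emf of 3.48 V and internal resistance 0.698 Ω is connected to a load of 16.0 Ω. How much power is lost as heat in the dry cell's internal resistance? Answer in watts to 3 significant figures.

0.0303 W

The source's internal resistance is just another series element carrying I; its dissipation is I²r.
I = ε / (r + R) = 3.48 / (0.698 + 16.0) = 0.2084 A
P_int = I² r = (0.2084)² × 0.698 = 0.03032 W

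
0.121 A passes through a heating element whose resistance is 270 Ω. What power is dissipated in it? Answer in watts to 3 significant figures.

Current and resistance are given, so P = I²R is the direct form.
P = (0.1210 A)² × 270 Ω = 3.953 W

3.95 W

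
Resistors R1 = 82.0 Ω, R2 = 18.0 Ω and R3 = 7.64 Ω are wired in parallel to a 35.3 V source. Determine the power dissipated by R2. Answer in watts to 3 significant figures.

Parallel branches share the same voltage; P = V²/R gives the branch power in one step.
P_R2 = V² / R2 = (35.3)² / 18.0 Ω = 69.23 W

69.2 W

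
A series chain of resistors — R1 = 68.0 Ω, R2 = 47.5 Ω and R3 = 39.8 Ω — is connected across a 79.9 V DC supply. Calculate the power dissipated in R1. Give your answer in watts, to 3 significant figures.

Every series element carries the same I. Get I from the total resistance, then P = I² × R1.
R_total = 68.0 + 47.5 + 39.8 = 155.3 Ω
I = V / R_total = 79.9 / 155.3 = 0.5145 A
P_R1 = I² × R1 = (0.5145)² × 68.0 = 18.00 W

18.0 W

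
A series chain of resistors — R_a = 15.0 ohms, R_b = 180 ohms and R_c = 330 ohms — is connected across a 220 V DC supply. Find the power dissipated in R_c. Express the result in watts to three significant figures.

In a series string the same current flows through every resistor — find that current, then P = I²R for the one we want.
R_total = 15.0 + 180 + 330 = 525.0 Ω
I = V / R_total = 220 / 525.0 = 0.4190 A
P_R_c = I² × R_c = (0.4190)² × 330 = 57.95 W

57.9 W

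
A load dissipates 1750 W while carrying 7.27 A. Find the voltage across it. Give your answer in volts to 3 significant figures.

241 V

Rearranging the power relation for the two known quantities gives V = P / I.
V = 1750 / 7.270 = 240.7 V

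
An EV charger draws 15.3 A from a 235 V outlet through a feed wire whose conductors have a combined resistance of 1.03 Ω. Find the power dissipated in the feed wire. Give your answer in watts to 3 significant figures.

The feed wire and load are in series, so the same current flows in both; the loss is I²R_line.
The feed wire carries the full 15.3 A.
P_line = I² R_line = (15.30)² × 1.03 = 241.1 W

241 W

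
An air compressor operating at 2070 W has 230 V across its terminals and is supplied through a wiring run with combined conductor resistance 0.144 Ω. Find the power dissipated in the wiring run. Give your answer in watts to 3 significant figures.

11.7 W

Only the current and the line resistance are needed for the I²R loss.
I = P / V = 2070 / 230 = 9.000 A through the wiring run.
P_line = I² R_line = (9.000)² × 0.144 = 11.66 W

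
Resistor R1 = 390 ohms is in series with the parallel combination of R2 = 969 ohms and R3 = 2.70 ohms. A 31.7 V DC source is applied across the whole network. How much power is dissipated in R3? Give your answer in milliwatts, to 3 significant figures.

First combine the parallel branches into one equivalent R_p, then R1 + R_p is a series pair.
R_p = (969×2.70)/(969+2.70) = 2.692 Ω
R_total = 390 + 2.692 = 392.7 Ω
I = V / R_total = 31.7 / 392.7 = 0.08072 A
Voltage across the parallel pair: V_p = I × R_p = 0.08072 × 2.692 = 0.2174 V
R3 is across V_p, so use P = V²/R for that branch.
P_R3 = (0.2174)² / 2.70 = 0.01750 W

17.5 mW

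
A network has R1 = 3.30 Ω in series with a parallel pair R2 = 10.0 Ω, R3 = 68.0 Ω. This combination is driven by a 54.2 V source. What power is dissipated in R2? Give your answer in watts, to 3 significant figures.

First combine the parallel branches into one equivalent R_p, then R1 + R_p is a series pair.
R_p = (10.0×68.0)/(10.0+68.0) = 8.718 Ω
R_total = 3.30 + 8.718 = 12.02 Ω
I = V / R_total = 54.2 / 12.02 = 4.510 A
Voltage across the parallel pair: V_p = I × R_p = 4.510 × 8.718 = 39.32 V
R2 sees V_p directly, so P = V_p² / R2.
P_R2 = (39.32)² / 10.0 = 154.6 W

155 W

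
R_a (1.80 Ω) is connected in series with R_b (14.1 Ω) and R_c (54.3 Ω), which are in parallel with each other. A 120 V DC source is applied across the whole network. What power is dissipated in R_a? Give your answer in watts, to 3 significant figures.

154 W

Collapse R_b‖R_c to a single equivalent, reducing the network to two series elements.
R_p = (14.1×54.3)/(14.1+54.3) = 11.19 Ω
R_total = 1.80 + 11.19 = 12.99 Ω
I = V / R_total = 120 / 12.99 = 9.235 A
All the current flows through R_a; use P = I²R.
P_R_a = (9.235)² × 1.80 = 153.5 W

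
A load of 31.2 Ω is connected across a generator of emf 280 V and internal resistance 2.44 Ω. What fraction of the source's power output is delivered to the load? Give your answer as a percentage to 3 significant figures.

92.7 %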